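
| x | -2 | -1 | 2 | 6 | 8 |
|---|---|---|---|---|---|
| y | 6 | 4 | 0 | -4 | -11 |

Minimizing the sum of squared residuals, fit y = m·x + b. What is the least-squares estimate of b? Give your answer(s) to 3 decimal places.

Sums needed: Σx·x = 109, Σx = 13, Σ1 = 5.
Moment sums: Σx·y = -128, Σy = -5.
So MᵀM·[m, b]ᵀ = Mᵀy: [[109, 13]; [13, 5]]·[m, b]ᵀ = [-128, -5]ᵀ.
Determinant 109·5 − 13² = 376.
m = ((-128)·5 − 13·(-5))/376 = -575/376; b = (109·(-5) − 13·(-128))/376 = 1119/376.

b = 2.976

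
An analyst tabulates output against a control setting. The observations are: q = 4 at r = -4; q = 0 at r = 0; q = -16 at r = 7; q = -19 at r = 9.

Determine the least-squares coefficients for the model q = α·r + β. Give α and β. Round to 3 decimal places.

α = -1.873, β = -2.132

The normal equations are: 146·α + 12·β = -299;  12·α + 4·β = -31.
(Σr·r = 146, Σr = 12, Σ1 = 4, Σr·q = -299, Σq = -31.)
Δ = 146·4 − 12² = 440.
α = ((-299)·4 − 12·(-31))/440 = -103/55; β = (146·(-31) − 12·(-299))/440 = -469/220.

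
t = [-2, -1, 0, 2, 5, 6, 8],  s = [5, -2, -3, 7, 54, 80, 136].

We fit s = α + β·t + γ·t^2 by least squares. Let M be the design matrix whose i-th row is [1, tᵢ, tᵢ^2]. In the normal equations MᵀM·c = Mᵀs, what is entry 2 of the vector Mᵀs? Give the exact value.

1844

Entry 2 ↔ basis t, so (Mᵀs)_{2} = Σᵢ (t)·sᵢ = (-2)·(5) + (-1)·(-2) + (0)·(-3) + (2)·(7) + (5)·(54) + (6)·(80) + (8)·(136) = 1844.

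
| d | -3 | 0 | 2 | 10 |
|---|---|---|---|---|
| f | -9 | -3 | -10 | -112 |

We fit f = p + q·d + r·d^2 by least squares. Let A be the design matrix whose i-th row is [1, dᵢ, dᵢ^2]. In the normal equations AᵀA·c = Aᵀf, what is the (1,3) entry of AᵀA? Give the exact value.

113

Row 1 ↔ basis 1, column 3 ↔ basis d^2, so (AᵀA)_{1,3} = Σᵢ d^2 = (1)·(9) + (1)·(0) + (1)·(4) + (1)·(100) = 113.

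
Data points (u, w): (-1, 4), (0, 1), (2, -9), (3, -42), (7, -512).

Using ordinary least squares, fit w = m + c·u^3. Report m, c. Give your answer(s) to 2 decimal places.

Sums needed: Σ1 = 5, Σu^3 = 377, Σu^3·u^3 = 118443.
Moment sums: Σw = -558, Σu^3·w = -176826.
MᵀM·[m, c]ᵀ = Mᵀw becomes [[5, 377]; [377, 118443]]·[m, c]ᵀ = [-558, -176826]ᵀ.
Determinant 5·118443 − 377² = 450086.
m = ((-558)·118443 − 377·(-176826))/450086 = 3144/2473; c = (5·(-176826) − 377·(-558))/450086 = -3702/2473.

m = 1.27, c = -1.50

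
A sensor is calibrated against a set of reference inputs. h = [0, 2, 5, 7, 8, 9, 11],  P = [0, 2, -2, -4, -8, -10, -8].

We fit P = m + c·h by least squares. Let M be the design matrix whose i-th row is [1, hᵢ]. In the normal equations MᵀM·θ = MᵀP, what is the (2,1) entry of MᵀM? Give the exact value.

Row 2 ↔ basis h, column 1 ↔ basis 1, so (MᵀM)_{2,1} = Σᵢ h = (0)·(1) + (2)·(1) + (5)·(1) + (7)·(1) + (8)·(1) + (9)·(1) + (11)·(1) = 42.

42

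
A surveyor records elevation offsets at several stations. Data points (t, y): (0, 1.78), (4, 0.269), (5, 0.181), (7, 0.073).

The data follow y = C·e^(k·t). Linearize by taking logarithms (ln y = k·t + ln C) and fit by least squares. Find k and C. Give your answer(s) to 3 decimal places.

k = -0.456, C = 1.751

Linearized form: ln y = k·t + ln C. From the 4 transformed points,
AᵀA = [[90.0000, 16.0000]; [16.0000, 4]], rhs = [-32.1195, -5.0630]ᵀ  (here Σt = 16.0000, Σ(t)² = 90.0000, Σln y = -5.0630, Σt·ln y = -32.1195).
Slope k = (n·Σt·ln y − Σt·Σln y)/(n·Σ(t)² − (Σt)²) = (4·-32.1195 − 16.0000·-5.0630)/104.0000 = -0.45645; ln C = (Σln y − k·Σt)/n = 0.56004, so C = exp(0.56004) = 1.75074.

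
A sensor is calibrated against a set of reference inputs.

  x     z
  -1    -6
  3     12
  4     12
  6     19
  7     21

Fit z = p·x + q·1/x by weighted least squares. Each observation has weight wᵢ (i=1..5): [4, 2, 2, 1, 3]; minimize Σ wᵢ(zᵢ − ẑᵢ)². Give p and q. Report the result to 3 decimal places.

p = 2.989, q = 3.224

The normal system AᵀWA·[p, q]ᵀ = AᵀWz is [[237, 12]; [12, 1739/392]]·[p, q]ᵀ = [747, 301/6]ᵀ.
Determinant 237·(1739/392) − 12² = 355695/392.
p = (747·(1739/392) − 12·(301/6))/(355695/392) = 1063049/355695; q = (237·(301/6) − 12·747)/(355695/392) = 1146796/355695.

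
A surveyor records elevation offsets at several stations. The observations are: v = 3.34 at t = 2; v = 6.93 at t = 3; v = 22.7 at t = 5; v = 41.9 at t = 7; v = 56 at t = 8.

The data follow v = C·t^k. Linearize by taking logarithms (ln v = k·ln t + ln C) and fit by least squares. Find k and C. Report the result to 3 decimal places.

k = 2.059, C = 0.776

Linearized form: ln v = k·ln t + ln C. From the 5 transformed points,
Sums: Σln t = 7.4265, Σ(ln t)² = 12.3883, Σln v = 14.0248, Σln t·ln v = 23.6269.
Normal system: [[12.3883, 7.4265]; [7.4265, 5]]·[k, ln C]ᵀ = [23.6269, 14.0248]ᵀ.
Slope k = (n·Σln t·ln v − Σln t·Σln v)/(n·Σ(ln t)² − (Σln t)²) = (5·23.6269 − 7.4265·14.0248)/6.7880 = 2.05930; ln C = (Σln v − k·Σln t)/n = -0.25372, so C = exp(-0.25372) = 0.77591.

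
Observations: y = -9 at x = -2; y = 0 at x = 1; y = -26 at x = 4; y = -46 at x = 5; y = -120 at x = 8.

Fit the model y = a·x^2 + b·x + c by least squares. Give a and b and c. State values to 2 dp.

Setting ∂/∂a … = 0 gives: 4994·a + 694·b + 110·c = -9282;  694·a + 110·b + 16·c = -1276;  110·a + 16·b + 5·c = -201.
(Σx^2·x^2 = 4994, Σx^2·x = 694, Σx^2 = 110, Σx·x = 110, Σx = 16, Σ1 = 5, Σx^2·y = -9282, Σx·y = -1276, Σy = -201.)
Solving the 3×3 system (Gaussian elimination) gives a = -1204/597, b = 578/597, c = 213/199.

a = -2.02, b = 0.97, c = 1.07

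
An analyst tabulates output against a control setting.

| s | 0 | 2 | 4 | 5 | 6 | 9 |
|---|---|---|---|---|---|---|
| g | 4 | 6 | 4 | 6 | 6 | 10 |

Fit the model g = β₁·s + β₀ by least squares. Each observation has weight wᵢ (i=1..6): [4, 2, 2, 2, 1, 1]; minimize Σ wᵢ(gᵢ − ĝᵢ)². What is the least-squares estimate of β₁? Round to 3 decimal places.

The normal system MᵀWM·[β₁, β₀]ᵀ = MᵀWg is [[207, 37]; [37, 12]]·[β₁, β₀]ᵀ = [242, 64]ᵀ.
Δ = 207·12 − 37² = 1115.
β₁ = (242·12 − 37·64)/1115 = 536/1115; β₀ = (207·64 − 37·242)/1115 = 4294/1115.

β₁ = 0.481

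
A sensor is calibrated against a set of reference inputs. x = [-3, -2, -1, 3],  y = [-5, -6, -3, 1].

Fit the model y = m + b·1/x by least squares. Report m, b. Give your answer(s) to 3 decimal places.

AᵀA·[m, b]ᵀ = Aᵀy reads: 4·m + (-3/2)·b = -13;  (-3/2)·m + (53/36)·b = 8.
Eliminating b: (53/36)·(row 1) − (-3/2)·(row 2) gives (131/36)·m = (53/36)·(-13) − (-3/2)·8 = -257/36, so m = -257/131.
Then b = (8 − (-3/2)·(-257/131))/(53/36) = 450/131.

m = -1.962, b = 3.435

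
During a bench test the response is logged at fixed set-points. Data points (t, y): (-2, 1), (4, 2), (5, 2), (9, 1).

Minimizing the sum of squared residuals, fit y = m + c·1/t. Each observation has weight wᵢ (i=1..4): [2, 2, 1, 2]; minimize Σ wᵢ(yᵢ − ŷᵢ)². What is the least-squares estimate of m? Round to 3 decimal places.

m = 1.440

Compute the Gram sums: Σwᵢ·1 = 7, Σwᵢ·1/t = -7/90, Σwᵢ·1/t·1/t = 11173/16200.
Right-hand side: Σwᵢ·y = 10, Σwᵢ·1/t·y = 28/45.
So AᵀWA·[m, c]ᵀ = AᵀWy: [[7, -7/90]; [-7/90, 11173/16200]]·[m, c]ᵀ = [10, 28/45]ᵀ.
Eliminating c: (11173/16200)·(row 1) − (-7/90)·(row 2) gives (78113/16200)·m = (11173/16200)·10 − (-7/90)·(28/45) = 56257/8100, so m = 112514/78113.
Then c = ((28/45) − (-7/90)·(112514/78113))/(11173/16200) = 11880/11159.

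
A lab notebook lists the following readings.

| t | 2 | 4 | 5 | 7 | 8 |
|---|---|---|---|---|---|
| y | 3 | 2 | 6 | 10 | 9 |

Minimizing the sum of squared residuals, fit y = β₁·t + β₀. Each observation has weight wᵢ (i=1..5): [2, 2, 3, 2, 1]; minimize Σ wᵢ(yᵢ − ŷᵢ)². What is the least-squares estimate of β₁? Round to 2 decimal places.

β₁ = 1.37

From the data, Σwᵢ·t·t = 277, Σwᵢ·t = 49, Σwᵢ·1 = 10.
For MᵀWy: Σwᵢ·t·y = 330, Σwᵢ·y = 57.
Determinant 277·10 − 49² = 369.
β₁ = (330·10 − 49·57)/369 = 169/123; β₀ = (277·57 − 49·330)/369 = -127/123.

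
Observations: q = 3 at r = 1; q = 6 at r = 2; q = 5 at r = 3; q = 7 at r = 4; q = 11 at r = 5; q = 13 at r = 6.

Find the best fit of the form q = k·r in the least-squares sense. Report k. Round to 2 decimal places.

k = 2.10

Entries of XᵀX: Σr·r = 91.
Right-hand side: Σr·q = 191.
Normal equations: [[91]]·[k]ᵀ = [191]ᵀ.
Hence k = 191 / 91 ≈ 2.0989.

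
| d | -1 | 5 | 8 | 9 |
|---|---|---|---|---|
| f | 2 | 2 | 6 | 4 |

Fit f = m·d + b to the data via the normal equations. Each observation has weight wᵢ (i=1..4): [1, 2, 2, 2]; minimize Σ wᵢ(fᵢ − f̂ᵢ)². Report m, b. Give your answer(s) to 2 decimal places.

From the data, Σwᵢ·d·d = 341, Σwᵢ·d = 43, Σwᵢ·1 = 7.
Right-hand side: Σwᵢ·d·f = 186, Σwᵢ·f = 26.
Δ = 341·7 − 43² = 538.
m = (186·7 − 43·26)/538 = 92/269; b = (341·26 − 43·186)/538 = 434/269.

m = 0.34, b = 1.61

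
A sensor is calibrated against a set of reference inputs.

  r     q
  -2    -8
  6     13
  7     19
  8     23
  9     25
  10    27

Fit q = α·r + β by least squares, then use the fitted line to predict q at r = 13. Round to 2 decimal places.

q̂ = 36.43

From the data, Σr·r = 334, Σr = 38, Σ1 = 6.
Moment sums: Σr·q = 906, Σq = 99.
Determinant 334·6 − 38² = 560.
α = (906·6 − 38·99)/560 = 837/280; β = (334·99 − 38·906)/560 = -681/280.
At r = 13: q̂ = (837/280)·(13) + (-681/280)·(1) = 255/7.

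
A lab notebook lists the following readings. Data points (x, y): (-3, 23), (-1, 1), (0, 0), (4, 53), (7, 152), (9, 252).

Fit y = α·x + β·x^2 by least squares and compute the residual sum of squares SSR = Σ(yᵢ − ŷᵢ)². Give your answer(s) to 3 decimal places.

SSR = 5.064

Sums needed: Σx·x = 156, Σx·x^2 = 1108, Σx^2·x^2 = 9300.
Right-hand side: Σx·y = 3474, Σx^2·y = 28916.
So MᵀM·[α, β]ᵀ = Mᵀy: [[156, 1108]; [1108, 9300]]·[α, β]ᵀ = [3474, 28916]ᵀ.
Determinant 156·9300 − 1108² = 223136.
α = (3474·9300 − 1108·28916)/223136 = 33659/27892; β = (156·28916 − 1108·3474)/223136 = 82713/27892.
Residuals: -481/6973, -10581/13946, 0, 5058/6973, -24483/13946, 6525/6973; SSR = 70625/13946.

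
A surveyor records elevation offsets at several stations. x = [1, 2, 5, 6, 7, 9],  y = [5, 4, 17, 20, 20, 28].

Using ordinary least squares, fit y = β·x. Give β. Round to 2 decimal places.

Sums needed: Σx·x = 196.
Moment sums: Σx·y = 610.
Normal equations: [[196]]·[β]ᵀ = [610]ᵀ.
Hence β = 610 / 196 ≈ 3.11224.

β = 3.11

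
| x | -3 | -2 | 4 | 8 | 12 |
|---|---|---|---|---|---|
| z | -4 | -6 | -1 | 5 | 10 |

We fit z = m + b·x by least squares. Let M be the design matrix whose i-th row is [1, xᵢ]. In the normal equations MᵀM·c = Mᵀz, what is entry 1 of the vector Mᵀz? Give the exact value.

Entry 1 ↔ basis 1, so (Mᵀz)_{1} = Σᵢ zᵢ = (1)·(-4) + (1)·(-6) + (1)·(-1) + (1)·(5) + (1)·(10) = 4.

4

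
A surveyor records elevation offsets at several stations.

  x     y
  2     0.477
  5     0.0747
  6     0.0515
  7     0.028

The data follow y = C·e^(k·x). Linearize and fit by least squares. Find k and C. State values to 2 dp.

k = -0.56, C = 1.42

With ln yᵢ as the transformed response and xᵢ as the regressor:
Σx = 20.0000, Σ(x)² = 114.0000, Σln y = -9.8762, Σx·ln y = -57.2777.
Equations: 114.0000·k + 20.0000·ln C = -57.2777;  20.0000·k + 4·ln C = -9.8762.
Solving (det = 56.0000): k = -0.56404, ln C = 0.35114, so C = exp(0.35114) = 1.42069.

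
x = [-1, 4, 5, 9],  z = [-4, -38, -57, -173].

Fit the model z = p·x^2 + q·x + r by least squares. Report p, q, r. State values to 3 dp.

p = -2.018, q = -0.753, r = -2.731

The normal system MᵀM·[p, q, r]ᵀ = Mᵀz is [[7443, 917, 123]; [917, 123, 17]; [123, 17, 4]]·[p, q, r]ᵀ = [-16050, -1990, -272]ᵀ.
Inverting the 3×3 Gram matrix, [p, q, r]ᵀ = [-6126/3035, -2286/3035, -1658/607]ᵀ.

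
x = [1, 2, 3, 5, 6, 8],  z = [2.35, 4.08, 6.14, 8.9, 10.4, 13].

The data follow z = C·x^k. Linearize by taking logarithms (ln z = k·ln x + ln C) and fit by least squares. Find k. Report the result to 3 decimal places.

k = 0.827

Let Y = ln z. Fitting Y = k·ln x + ln C by least squares:
XᵀX = [[11.8122, 7.2724]; [7.2724, 6]], rhs = [16.0163, 11.1681]ᵀ  (here Σln x = 7.2724, Σ(ln x)² = 11.8122, Σln z = 11.1681, Σln x·ln z = 16.0163).
Δ = 11.8122·6 − (7.2724)² = 17.9853; k = (16.0163·6 − 7.2724·11.1681)/17.9853 = 0.82728, ln C = (11.8122·11.1681 − 7.2724·16.0163)/17.9853 = 0.85863.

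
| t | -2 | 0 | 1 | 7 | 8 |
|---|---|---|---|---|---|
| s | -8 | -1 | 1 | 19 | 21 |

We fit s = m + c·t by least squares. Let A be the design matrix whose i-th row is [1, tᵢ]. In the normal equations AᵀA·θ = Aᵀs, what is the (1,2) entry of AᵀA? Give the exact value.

Row 1 ↔ basis 1, column 2 ↔ basis t, so (AᵀA)_{1,2} = Σᵢ t = (1)·(-2) + (1)·(0) + (1)·(1) + (1)·(7) + (1)·(8) = 14.

14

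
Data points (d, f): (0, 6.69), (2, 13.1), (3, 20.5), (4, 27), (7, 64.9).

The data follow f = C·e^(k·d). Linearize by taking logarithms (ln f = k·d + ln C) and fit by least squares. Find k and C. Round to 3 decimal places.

k = 0.325, C = 7.037

Taking logs, ln f = k·d + ln C, so regress ln f on d.
Σd = 16.0000, Σ(d)² = 78.0000, Σln f = 14.9623, Σd·ln f = 56.5998.
Equations: 78.0000·k + 16.0000·ln C = 56.5998;  16.0000·k + 5·ln C = 14.9623.
Slope k = (n·Σd·ln f − Σd·Σln f)/(n·Σ(d)² − (Σd)²) = (5·56.5998 − 16.0000·14.9623)/134.0000 = 0.32538; ln C = (Σln f − k·Σd)/n = 1.95124, so C = exp(1.95124) = 7.03738.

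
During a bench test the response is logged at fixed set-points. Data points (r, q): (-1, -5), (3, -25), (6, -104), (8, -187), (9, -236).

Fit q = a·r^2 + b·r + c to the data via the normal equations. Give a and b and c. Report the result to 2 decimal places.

a = -3.01, b = 0.90, c = -0.98

Forming XᵀX = [[12035, 1483, 191]; [1483, 191, 25]; [191, 25, 5]] and Xᵀq = [-35058, -4314, -557]ᵀ gives XᵀX·[a, b, c]ᵀ = Xᵀq.
Inverting the 3×3 Gram matrix, [a, b, c]ᵀ = [-2581/858, 257/286, -421/429]ᵀ.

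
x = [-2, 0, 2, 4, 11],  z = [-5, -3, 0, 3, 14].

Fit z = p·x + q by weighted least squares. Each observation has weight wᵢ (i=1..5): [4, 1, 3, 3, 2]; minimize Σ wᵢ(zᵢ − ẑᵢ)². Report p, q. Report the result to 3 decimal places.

p = 1.461, q = -2.520

Forming MᵀWM = [[318, 32]; [32, 13]] and MᵀWz = [384, 14]ᵀ gives MᵀWM·[p, q]ᵀ = MᵀWz.
det = 318·13 − 32² = 3110.
p = (384·13 − 32·14)/3110 = 2272/1555; q = (318·14 − 32·384)/3110 = -3918/1555.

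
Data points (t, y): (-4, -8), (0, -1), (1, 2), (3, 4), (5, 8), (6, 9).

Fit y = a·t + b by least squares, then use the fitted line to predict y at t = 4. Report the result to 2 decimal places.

Compute the Gram sums: Σt·t = 87, Σt = 11, Σ1 = 6.
Moment sums: Σt·y = 140, Σy = 14.
MᵀM·[a, b]ᵀ = Mᵀy becomes [[87, 11]; [11, 6]]·[a, b]ᵀ = [140, 14]ᵀ.
det = 87·6 − 11² = 401.
a = (140·6 − 11·14)/401 = 686/401; b = (87·14 − 11·140)/401 = -322/401.
At t = 4: ŷ = (686/401)·(4) + (-322/401)·(1) = 2422/401.

ŷ = 6.04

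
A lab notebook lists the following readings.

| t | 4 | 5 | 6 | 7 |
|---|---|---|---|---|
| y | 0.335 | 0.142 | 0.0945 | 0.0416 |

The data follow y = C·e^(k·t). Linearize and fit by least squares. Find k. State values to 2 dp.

With ln yᵢ as the transformed response and tᵢ as the regressor:
Sums: Σt = 22.0000, Σ(t)² = 126.0000, Σln y = -8.5844, Σt·ln y = -50.5467.
Normal system: [[126.0000, 22.0000]; [22.0000, 4]]·[k, ln C]ᵀ = [-50.5467, -8.5844]ᵀ.
Slope k = (n·Σt·ln y − Σt·Σln y)/(n·Σ(t)² − (Σt)²) = (4·-50.5467 − 22.0000·-8.5844)/20.0000 = -0.66653; ln C = (Σln y − k·Σt)/n = 1.51983.

k = -0.67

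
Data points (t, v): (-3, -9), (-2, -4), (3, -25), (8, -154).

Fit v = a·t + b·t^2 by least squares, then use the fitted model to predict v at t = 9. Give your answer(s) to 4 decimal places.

v̂ = -191.4007

Normal-equation sums: Σt·t = 86, Σt·t^2 = 504, Σt^2·t^2 = 4274.
For Xᵀv: Σt·v = -1272, Σt^2·v = -10178.
Normal equations: [[86, 504]; [504, 4274]]·[a, b]ᵀ = [-1272, -10178]ᵀ.
det = 86·4274 − 504² = 113548.
a = ((-1272)·4274 − 504·(-10178))/113548 = -76704/28387; b = (86·(-10178) − 504·(-1272))/113548 = -58555/28387.
At t = 9: v̂ = (-76704/28387)·(9) + (-58555/28387)·(81) = -5433291/28387.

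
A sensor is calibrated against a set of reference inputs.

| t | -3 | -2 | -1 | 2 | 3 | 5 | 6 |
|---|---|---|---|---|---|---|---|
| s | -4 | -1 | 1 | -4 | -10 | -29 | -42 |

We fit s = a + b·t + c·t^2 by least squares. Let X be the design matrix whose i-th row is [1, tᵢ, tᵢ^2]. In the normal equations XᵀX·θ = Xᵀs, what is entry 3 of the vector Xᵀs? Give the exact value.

Entry 3 ↔ basis t^2, so (Xᵀs)_{3} = Σᵢ (t^2)·sᵢ = (9)·(-4) + (4)·(-1) + (1)·(1) + (4)·(-4) + (9)·(-10) + (25)·(-29) + (36)·(-42) = -2382.

-2382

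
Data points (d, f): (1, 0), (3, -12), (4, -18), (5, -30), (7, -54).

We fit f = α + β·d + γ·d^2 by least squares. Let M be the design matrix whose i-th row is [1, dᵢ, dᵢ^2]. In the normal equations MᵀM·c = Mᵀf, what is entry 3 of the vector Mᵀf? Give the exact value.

Entry 3 ↔ basis d^2, so (Mᵀf)_{3} = Σᵢ (d^2)·fᵢ = (1)·(0) + (9)·(-12) + (16)·(-18) + (25)·(-30) + (49)·(-54) = -3792.

-3792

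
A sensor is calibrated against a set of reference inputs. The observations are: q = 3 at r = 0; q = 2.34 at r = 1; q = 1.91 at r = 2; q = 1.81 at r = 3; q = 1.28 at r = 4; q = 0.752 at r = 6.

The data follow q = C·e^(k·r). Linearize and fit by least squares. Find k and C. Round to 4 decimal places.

Taking logs, ln q = k·r + ln C, so regress ln q on r.
Σr = 16.0000, Σ(r)² = 66.0000, Σln q = 3.1510, Σr·ln q = 3.2017.
Normal system: [[66.0000, 16.0000]; [16.0000, 6]]·[k, ln C]ᵀ = [3.2017, 3.1510]ᵀ.
Solving (det = 140.0000): k = -0.22290, ln C = 1.11958, so C = exp(1.11958) = 3.06358.

k = -0.2229, C = 3.0636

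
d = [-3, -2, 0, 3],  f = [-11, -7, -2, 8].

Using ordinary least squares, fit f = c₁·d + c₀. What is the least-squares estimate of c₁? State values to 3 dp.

c₁ = 3.095

Sums needed: Σd·d = 22, Σd = -2, Σ1 = 4.
And Σd·f = 71, Σf = -12.
So MᵀM·[c₁, c₀]ᵀ = Mᵀf: [[22, -2]; [-2, 4]]·[c₁, c₀]ᵀ = [71, -12]ᵀ.
Eliminating c₀: 4·(row 1) − (-2)·(row 2) gives 84·c₁ = 4·71 − (-2)·(-12) = 260, so c₁ = 65/21.
Then c₀ = ((-12) − (-2)·(65/21))/4 = -61/42.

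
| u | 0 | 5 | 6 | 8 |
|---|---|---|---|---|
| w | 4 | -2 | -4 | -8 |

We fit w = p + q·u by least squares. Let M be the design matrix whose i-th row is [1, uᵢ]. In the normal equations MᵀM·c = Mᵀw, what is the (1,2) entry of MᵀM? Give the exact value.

Row 1 ↔ basis 1, column 2 ↔ basis u, so (MᵀM)_{1,2} = Σᵢ u = (1)·(0) + (1)·(5) + (1)·(6) + (1)·(8) = 19.

19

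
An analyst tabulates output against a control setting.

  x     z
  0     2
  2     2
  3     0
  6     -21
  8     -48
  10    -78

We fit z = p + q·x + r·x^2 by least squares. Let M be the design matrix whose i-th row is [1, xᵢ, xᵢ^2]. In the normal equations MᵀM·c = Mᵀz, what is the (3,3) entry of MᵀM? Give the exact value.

Row 3 ↔ basis x^2, column 3 ↔ basis x^2, so (MᵀM)_{3,3} = Σᵢ (x^2)·(x^2) = (0)·(0) + (4)·(4) + (9)·(9) + (36)·(36) + (64)·(64) + (100)·(100) = 15489.

15489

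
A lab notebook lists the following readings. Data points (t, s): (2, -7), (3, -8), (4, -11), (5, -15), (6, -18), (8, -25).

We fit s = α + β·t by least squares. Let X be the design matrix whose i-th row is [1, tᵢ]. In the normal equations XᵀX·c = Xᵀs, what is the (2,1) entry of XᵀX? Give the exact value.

28

Row 2 ↔ basis t, column 1 ↔ basis 1, so (XᵀX)_{2,1} = Σᵢ t = (2)·(1) + (3)·(1) + (4)·(1) + (5)·(1) + (6)·(1) + (8)·(1) = 28.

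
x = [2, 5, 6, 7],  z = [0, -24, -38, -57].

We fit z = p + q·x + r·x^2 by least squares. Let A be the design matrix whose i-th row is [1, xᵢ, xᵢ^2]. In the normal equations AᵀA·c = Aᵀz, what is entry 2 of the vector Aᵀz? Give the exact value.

-747

Entry 2 ↔ basis x, so (Aᵀz)_{2} = Σᵢ (x)·zᵢ = (2)·(0) + (5)·(-24) + (6)·(-38) + (7)·(-57) = -747.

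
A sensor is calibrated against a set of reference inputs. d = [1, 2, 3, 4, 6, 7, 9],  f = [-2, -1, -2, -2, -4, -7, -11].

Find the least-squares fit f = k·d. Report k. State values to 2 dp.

k = -0.97

Forming AᵀA = [[196]] and Aᵀf = [-190]ᵀ gives AᵀA·[k]ᵀ = Aᵀf.
k = (-190)/196 = -0.969388.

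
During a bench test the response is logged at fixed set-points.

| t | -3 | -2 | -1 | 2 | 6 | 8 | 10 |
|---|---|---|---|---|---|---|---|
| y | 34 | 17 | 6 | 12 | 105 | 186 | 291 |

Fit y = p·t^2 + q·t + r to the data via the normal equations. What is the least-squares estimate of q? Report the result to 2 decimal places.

Normal-equation sums: Σt^2·t^2 = 15506, Σt^2·t = 1700, Σt^2 = 218, Σt·t = 218, Σt = 20, Σ1 = 7.
For Xᵀy: Σt^2·y = 45212, Σt·y = 4910, Σy = 651.
Normal equations: [[15506, 1700, 218]; [1700, 218, 20]; [218, 20, 7]]·[p, q, r]ᵀ = [45212, 4910, 651]ᵀ.
Solving the 3×3 system (Gaussian elimination) gives p = 423599/141127, q = -160635/141127, r = 55955/20161.

q = -1.14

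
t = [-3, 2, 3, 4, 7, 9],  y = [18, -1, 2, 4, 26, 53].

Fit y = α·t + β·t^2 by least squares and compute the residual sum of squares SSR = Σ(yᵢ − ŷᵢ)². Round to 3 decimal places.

Compute the Gram sums: Σt·t = 168, Σt·t^2 = 1144, Σt^2·t^2 = 9396.
For Xᵀy: Σt·y = 625, Σt^2·y = 5807.
So XᵀX·[α, β]ᵀ = Xᵀy: [[168, 1144]; [1144, 9396]]·[α, β]ᵀ = [625, 5807]ᵀ.
Eliminating β: 9396·(row 1) − 1144·(row 2) gives 269792·α = 9396·625 − 1144·5807 = -770708, so α = -192677/67448.
Then β = (5807 − 1144·(-192677/67448))/9396 = 8143/8431.
Residuals: 49737/67448, 28665/33724, 126631/67448, -451/16862, -89669/67448, 32173/67448; SSR = 457757/67448.

SSR = 6.787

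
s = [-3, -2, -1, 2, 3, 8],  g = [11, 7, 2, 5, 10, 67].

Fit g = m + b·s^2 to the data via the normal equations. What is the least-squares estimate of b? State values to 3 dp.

The normal system AᵀA·[m, b]ᵀ = Aᵀg is [[6, 91]; [91, 4291]]·[m, b]ᵀ = [102, 4527]ᵀ.
Determinant 6·4291 − 91² = 17465.
m = (102·4291 − 91·4527)/17465 = 735/499; b = (6·4527 − 91·102)/17465 = 3576/3493.

b = 1.024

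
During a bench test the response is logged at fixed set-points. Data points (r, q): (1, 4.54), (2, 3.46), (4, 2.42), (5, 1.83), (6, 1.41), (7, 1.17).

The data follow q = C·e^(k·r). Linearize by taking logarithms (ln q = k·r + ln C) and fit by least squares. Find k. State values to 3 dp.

Let Y = ln q. Fitting Y = k·r + ln C by least squares:
Σr = 25.0000, Σ(r)² = 131.0000, Σln q = 4.7429, Σr·ln q = 13.7127.
Equations: 131.0000·k + 25.0000·ln C = 13.7127;  25.0000·k + 6·ln C = 4.7429.
Slope k = (n·Σr·ln q − Σr·Σln q)/(n·Σ(r)² − (Σr)²) = (6·13.7127 − 25.0000·4.7429)/161.0000 = -0.22544; ln C = (Σln q − k·Σr)/n = 1.72981.

k = -0.225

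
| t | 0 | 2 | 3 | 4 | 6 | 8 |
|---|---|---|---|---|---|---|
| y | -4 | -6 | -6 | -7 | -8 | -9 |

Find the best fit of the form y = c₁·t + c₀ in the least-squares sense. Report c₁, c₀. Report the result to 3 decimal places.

Sums needed: Σt·t = 129, Σt = 23, Σ1 = 6.
For Aᵀy: Σt·y = -178, Σy = -40.
So AᵀA·[c₁, c₀]ᵀ = Aᵀy: [[129, 23]; [23, 6]]·[c₁, c₀]ᵀ = [-178, -40]ᵀ.
Δ = 129·6 − 23² = 245.
c₁ = ((-178)·6 − 23·(-40))/245 = -148/245; c₀ = (129·(-40) − 23·(-178))/245 = -1066/245.

c₁ = -0.604, c₀ = -4.351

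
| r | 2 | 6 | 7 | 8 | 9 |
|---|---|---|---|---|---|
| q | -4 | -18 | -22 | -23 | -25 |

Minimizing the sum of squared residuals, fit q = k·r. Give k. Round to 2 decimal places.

Compute the Gram sums: Σr·r = 234.
For Xᵀq: Σr·q = -679.
Hence k = -679 / 234 ≈ -2.90171.

k = -2.90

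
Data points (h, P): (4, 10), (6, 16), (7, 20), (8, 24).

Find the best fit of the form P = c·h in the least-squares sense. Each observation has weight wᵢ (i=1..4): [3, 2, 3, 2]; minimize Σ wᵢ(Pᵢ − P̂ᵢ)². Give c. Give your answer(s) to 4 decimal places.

Entries of XᵀWX: Σwᵢ·h·h = 395.
Right-hand side: Σwᵢ·h·P = 1116.
XᵀWX·[c]ᵀ = XᵀWP becomes [[395]]·[c]ᵀ = [1116]ᵀ.
c = 1116/395 = 2.82532.

c = 2.8253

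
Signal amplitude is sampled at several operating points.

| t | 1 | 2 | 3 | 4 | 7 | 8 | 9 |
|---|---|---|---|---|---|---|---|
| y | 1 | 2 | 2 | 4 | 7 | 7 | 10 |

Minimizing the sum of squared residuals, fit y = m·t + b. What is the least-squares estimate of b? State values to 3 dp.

Normal-equation sums: Σt·t = 224, Σt = 34, Σ1 = 7.
For Mᵀy: Σt·y = 222, Σy = 33.
MᵀM·[m, b]ᵀ = Mᵀy becomes [[224, 34]; [34, 7]]·[m, b]ᵀ = [222, 33]ᵀ.
det = 224·7 − 34² = 412.
m = (222·7 − 34·33)/412 = 108/103; b = (224·33 − 34·222)/412 = -39/103.

b = -0.379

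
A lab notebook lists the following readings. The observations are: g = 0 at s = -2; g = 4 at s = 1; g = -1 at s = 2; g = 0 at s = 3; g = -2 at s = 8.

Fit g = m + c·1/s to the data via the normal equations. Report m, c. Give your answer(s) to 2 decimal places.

m = -0.52, c = 2.46

Sums needed: Σ1 = 5, Σ1/s = 35/24, Σ1/s·1/s = 937/576.
For Xᵀg: Σg = 1, Σ1/s·g = 13/4.
So XᵀX·[m, c]ᵀ = Xᵀg: [[5, 35/24]; [35/24, 937/576]]·[m, c]ᵀ = [1, 13/4]ᵀ.
Determinant 5·(937/576) − (35/24)² = 865/144.
m = (1·(937/576) − (35/24)·(13/4))/(865/144) = -1793/3460; c = (5·(13/4) − (35/24)·1)/(865/144) = 426/173.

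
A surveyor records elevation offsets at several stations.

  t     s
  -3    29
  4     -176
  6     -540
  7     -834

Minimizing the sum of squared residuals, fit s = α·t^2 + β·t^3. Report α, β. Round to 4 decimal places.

Forming XᵀX = [[4034, 25364]; [25364, 169130]] and Xᵀs = [-62861, -414749]ᵀ gives XᵀX·[α, β]ᵀ = Xᵀs.
Determinant 4034·169130 − 25364² = 38937924.
α = ((-62861)·169130 − 25364·(-414749))/38937924 = -18664549/6489654; β = (4034·(-414749) − 25364·(-62861))/38937924 = -13115177/6489654.

α = -2.8760, β = -2.0209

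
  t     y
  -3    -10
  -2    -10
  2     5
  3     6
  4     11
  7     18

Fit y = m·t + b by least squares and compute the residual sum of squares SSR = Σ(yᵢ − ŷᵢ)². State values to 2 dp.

MᵀM·[m, b]ᵀ = Mᵀy reads: 91·m + 11·b = 248;  11·m + 6·b = 20.
Eliminating b: 6·(row 1) − 11·(row 2) gives 425·m = 6·248 − 11·20 = 1268, so m = 1268/425.
Then b = (20 − 11·(1268/425))/6 = -908/425.
Residuals: 462/425, -806/425, 497/425, -346/425, 511/425, -318/425; SSR = 3746/425.

SSR = 8.81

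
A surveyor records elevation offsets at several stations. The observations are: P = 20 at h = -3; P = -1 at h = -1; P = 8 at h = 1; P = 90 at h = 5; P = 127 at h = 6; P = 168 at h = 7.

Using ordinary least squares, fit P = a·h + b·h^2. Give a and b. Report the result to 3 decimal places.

Forming MᵀM = [[121, 657]; [657, 4405]] and MᵀP = [2337, 15241]ᵀ gives MᵀM·[a, b]ᵀ = MᵀP.
Eliminating b: 4405·(row 1) − 657·(row 2) gives 101356·a = 4405·2337 − 657·15241 = 281148, so a = 70287/25339.
Then b = (15241 − 657·(70287/25339))/4405 = 77188/25339.

a = 2.774, b = 3.046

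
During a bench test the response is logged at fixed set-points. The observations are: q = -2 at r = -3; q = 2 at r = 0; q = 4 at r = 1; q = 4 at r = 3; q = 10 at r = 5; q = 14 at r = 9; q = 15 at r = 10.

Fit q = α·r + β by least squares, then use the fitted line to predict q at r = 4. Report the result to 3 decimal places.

Sums needed: Σr·r = 225, Σr = 25, Σ1 = 7.
Moment sums: Σr·q = 348, Σq = 47.
Normal equations: [[225, 25]; [25, 7]]·[α, β]ᵀ = [348, 47]ᵀ.
det = 225·7 − 25² = 950.
α = (348·7 − 25·47)/950 = 1261/950; β = (225·47 − 25·348)/950 = 75/38.
At r = 4: q̂ = (1261/950)·(4) + (75/38)·(1) = 6919/950.

q̂ = 7.283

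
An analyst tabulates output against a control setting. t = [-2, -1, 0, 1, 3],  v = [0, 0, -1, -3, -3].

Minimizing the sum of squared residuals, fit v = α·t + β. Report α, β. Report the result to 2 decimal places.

The normal equations are: 15·α + 1·β = -12;  1·α + 5·β = -7.
(Σt·t = 15, Σt = 1, Σ1 = 5, Σt·v = -12, Σv = -7.)
Eliminating β: 5·(row 1) − 1·(row 2) gives 74·α = 5·(-12) − 1·(-7) = -53, so α = -53/74.
Then β = ((-7) − 1·(-53/74))/5 = -93/74.

α = -0.72, β = -1.26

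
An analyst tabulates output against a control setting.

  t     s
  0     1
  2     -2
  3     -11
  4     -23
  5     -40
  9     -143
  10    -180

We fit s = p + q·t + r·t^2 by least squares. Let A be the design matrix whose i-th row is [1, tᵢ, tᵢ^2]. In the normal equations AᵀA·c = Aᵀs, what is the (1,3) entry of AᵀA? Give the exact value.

Row 1 ↔ basis 1, column 3 ↔ basis t^2, so (AᵀA)_{1,3} = Σᵢ t^2 = (1)·(0) + (1)·(4) + (1)·(9) + (1)·(16) + (1)·(25) + (1)·(81) + (1)·(100) = 235.

235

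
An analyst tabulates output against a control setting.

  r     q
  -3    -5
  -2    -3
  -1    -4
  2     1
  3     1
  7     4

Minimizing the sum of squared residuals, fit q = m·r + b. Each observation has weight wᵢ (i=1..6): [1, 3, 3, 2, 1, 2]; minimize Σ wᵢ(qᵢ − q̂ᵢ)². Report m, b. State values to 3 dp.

m = 0.902, b = -1.926

The normal system XᵀWX·[m, b]ᵀ = XᵀWq is [[139, 9]; [9, 12]]·[m, b]ᵀ = [108, -15]ᵀ.
Eliminating b: 12·(row 1) − 9·(row 2) gives 1587·m = 12·108 − 9·(-15) = 1431, so m = 477/529.
Then b = ((-15) − 9·(477/529))/12 = -1019/529.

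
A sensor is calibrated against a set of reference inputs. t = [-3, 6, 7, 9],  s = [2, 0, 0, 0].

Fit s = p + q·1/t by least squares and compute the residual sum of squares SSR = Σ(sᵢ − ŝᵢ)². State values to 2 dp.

Sums needed: Σ1 = 4, Σ1/t = 11/126, Σ1/t·1/t = 2725/15876.
Right-hand side: Σs = 2, Σ1/t·s = -2/3.
det = 4·(2725/15876) − (11/126)² = 3593/5292.
p = (2·(2725/15876) − (11/126)·(-2/3))/(3593/5292) = 6374/10779; q = (4·(-2/3) − (11/126)·2)/(3593/5292) = -15036/3593.
Residuals: 148/10779, 1144/10779, 70/10779, -454/3593; SSR = 296/10779.

SSR = 0.03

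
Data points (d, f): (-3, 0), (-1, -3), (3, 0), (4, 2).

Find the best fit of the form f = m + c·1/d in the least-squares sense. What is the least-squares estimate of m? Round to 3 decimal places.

Setting ∂/∂m … = 0 gives: 4·m + (-3/4)·c = -1;  (-3/4)·m + (185/144)·c = 7/2.
Determinant 4·(185/144) − (-3/4)² = 659/144.
m = ((-1)·(185/144) − (-3/4)·(7/2))/(659/144) = 193/659; c = (4·(7/2) − (-3/4)·(-1))/(659/144) = 1908/659.

m = 0.293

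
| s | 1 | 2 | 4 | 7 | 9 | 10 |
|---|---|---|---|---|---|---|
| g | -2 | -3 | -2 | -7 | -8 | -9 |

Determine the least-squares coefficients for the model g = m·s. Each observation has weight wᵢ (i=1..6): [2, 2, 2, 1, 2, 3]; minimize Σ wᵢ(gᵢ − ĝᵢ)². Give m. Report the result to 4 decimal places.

With design matrix M, MᵀWM = [[553]] and MᵀWg = [-495]ᵀ.
Hence m = -495 / 553 ≈ -0.895118.

m = -0.8951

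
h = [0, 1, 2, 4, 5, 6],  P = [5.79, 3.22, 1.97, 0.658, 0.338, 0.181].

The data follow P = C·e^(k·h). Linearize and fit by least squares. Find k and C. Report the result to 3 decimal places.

k = -0.571, C = 5.927

With ln Pᵢ as the transformed response and hᵢ as the regressor:
AᵀA = [[82.0000, 18.0000]; [18.0000, 6]], rhs = [-14.8278, 0.3910]ᵀ  (here Σh = 18.0000, Σ(h)² = 82.0000, Σln P = 0.3910, Σh·ln P = -14.8278).
Solving (det = 168.0000): k = -0.57146, ln C = 1.77956, so C = exp(1.77956) = 5.92723.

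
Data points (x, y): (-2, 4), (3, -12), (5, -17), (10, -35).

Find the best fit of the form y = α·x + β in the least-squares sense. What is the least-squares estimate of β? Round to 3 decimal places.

Compute the Gram sums: Σx·x = 138, Σx = 16, Σ1 = 4.
And Σx·y = -479, Σy = -60.
MᵀM·[α, β]ᵀ = Mᵀy becomes [[138, 16]; [16, 4]]·[α, β]ᵀ = [-479, -60]ᵀ.
Determinant 138·4 − 16² = 296.
α = ((-479)·4 − 16·(-60))/296 = -239/74; β = (138·(-60) − 16·(-479))/296 = -77/37.

β = -2.081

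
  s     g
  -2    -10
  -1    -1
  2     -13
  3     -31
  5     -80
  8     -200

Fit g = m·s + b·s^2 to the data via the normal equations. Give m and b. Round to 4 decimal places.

m = -1.0902, b = -2.9885

Sums needed: Σs·s = 107, Σs·s^2 = 663, Σs^2·s^2 = 4835.
Moment sums: Σs·g = -2098, Σs^2·g = -15172.
Determinant 107·4835 − 663² = 77776.
m = ((-2098)·4835 − 663·(-15172))/77776 = -42397/38888; b = (107·(-15172) − 663·(-2098))/77776 = -116215/38888.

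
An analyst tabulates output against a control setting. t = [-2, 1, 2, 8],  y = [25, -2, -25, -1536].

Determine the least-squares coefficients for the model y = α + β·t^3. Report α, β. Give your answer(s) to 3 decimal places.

α = 0.344, β = -3.001

From the data, Σ1 = 4, Σt^3 = 513, Σt^3·t^3 = 262273.
Right-hand side: Σy = -1538, Σt^3·y = -786834.
Normal equations: [[4, 513]; [513, 262273]]·[α, β]ᵀ = [-1538, -786834]ᵀ.
Eliminating β: 262273·(row 1) − 513·(row 2) gives 785923·α = 262273·(-1538) − 513·(-786834) = 269968, so α = 269968/785923.
Then β = ((-786834) − 513·(269968/785923))/262273 = -2358342/785923.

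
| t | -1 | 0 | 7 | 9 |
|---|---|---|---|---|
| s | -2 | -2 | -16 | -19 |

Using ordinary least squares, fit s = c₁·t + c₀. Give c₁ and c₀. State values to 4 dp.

c₁ = -1.8027, c₀ = -2.9900

Setting ∂/∂c₁ … = 0 gives: 131·c₁ + 15·c₀ = -281;  15·c₁ + 4·c₀ = -39.
(Σt·t = 131, Σt = 15, Σ1 = 4, Σt·s = -281, Σs = -39.)
Determinant 131·4 − 15² = 299.
c₁ = ((-281)·4 − 15·(-39))/299 = -539/299; c₀ = (131·(-39) − 15·(-281))/299 = -894/299.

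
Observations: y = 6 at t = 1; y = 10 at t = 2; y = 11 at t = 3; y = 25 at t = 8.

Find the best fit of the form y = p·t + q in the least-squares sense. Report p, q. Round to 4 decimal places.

p = 2.6552, q = 3.7069

Forming XᵀX = [[78, 14]; [14, 4]] and Xᵀy = [259, 52]ᵀ gives XᵀX·[p, q]ᵀ = Xᵀy.
Determinant 78·4 − 14² = 116.
p = (259·4 − 14·52)/116 = 77/29; q = (78·52 − 14·259)/116 = 215/58.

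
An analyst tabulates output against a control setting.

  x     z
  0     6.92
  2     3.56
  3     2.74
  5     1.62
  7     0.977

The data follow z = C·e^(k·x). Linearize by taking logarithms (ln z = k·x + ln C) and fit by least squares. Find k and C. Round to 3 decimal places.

Linearized form: ln z = k·x + ln C. From the 5 transformed points,
Over the data: Σx = 17.0000, Σ(x)² = 87.0000, Σln z = 4.6713, Σx·ln z = 7.8126.
Normal system: [[87.0000, 17.0000]; [17.0000, 5]]·[k, ln C]ᵀ = [7.8126, 4.6713]ᵀ.
Solving (det = 146.0000): k = -0.27636, ln C = 1.87389, so C = exp(1.87389) = 6.51356.

k = -0.276, C = 6.514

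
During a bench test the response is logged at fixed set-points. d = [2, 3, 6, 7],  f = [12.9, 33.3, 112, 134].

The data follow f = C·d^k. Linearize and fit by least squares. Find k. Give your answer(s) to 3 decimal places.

k = 1.859

Taking logs, ln f = k·ln d + ln C, so regress ln f on ln d.
Σln d = 5.5294, Σ(ln d)² = 8.6844, Σln f = 15.6791, Σln d·ln f = 23.6090.
Equations: 8.6844·k + 5.5294·ln C = 23.6090;  5.5294·k + 4·ln C = 15.6791.
Solving (det = 4.1629): k = 1.85909, ln C = 1.34985.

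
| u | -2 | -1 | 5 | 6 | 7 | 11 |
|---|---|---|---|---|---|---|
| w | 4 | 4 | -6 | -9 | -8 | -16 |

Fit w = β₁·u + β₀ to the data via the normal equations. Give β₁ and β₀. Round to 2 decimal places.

Compute the Gram sums: Σu·u = 236, Σu = 26, Σ1 = 6.
For Xᵀw: Σu·w = -328, Σw = -31.
Eliminating β₀: 6·(row 1) − 26·(row 2) gives 740·β₁ = 6·(-328) − 26·(-31) = -1162, so β₁ = -581/370.
Then β₀ = ((-31) − 26·(-581/370))/6 = 303/185.

β₁ = -1.57, β₀ = 1.64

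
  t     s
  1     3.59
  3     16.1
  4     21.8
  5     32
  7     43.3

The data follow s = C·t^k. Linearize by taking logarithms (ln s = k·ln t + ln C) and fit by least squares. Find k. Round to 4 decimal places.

k = 1.3006

Taking logs, ln s = k·ln t + ln C, so regress ln s on ln t.
Σln t = 6.0403, Σ(ln t)² = 9.5056, Σln s = 14.3728, Σln t·ln s = 20.2357.
Equations: 9.5056·k + 6.0403·ln C = 20.2357;  6.0403·k + 5·ln C = 14.3728.
Slope k = (n·Σln t·ln s − Σln t·Σln s)/(n·Σ(ln t)² − (Σln t)²) = (5·20.2357 − 6.0403·14.3728)/11.0434 = 1.30060; ln C = (Σln s − k·Σln t)/n = 1.30336.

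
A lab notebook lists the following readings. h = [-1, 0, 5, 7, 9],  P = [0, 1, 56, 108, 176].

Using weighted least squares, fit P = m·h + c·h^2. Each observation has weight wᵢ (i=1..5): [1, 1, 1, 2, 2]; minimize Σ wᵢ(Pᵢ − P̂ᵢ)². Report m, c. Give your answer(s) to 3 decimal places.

m = 1.010, c = 2.060

Setting ∂/∂m … = 0 gives: 286·m + 2268·c = 4960;  2268·m + 18550·c = 40496.
Eliminating c: 18550·(row 1) − 2268·(row 2) gives 161476·m = 18550·4960 − 2268·40496 = 163072, so m = 5824/5767.
Then c = (40496 − 2268·(5824/5767))/18550 = 83144/40369.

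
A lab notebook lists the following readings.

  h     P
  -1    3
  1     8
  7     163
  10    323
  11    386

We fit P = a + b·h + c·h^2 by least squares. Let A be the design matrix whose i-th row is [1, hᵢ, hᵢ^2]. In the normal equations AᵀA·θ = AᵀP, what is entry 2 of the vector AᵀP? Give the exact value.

Entry 2 ↔ basis h, so (AᵀP)_{2} = Σᵢ (h)·Pᵢ = (-1)·(3) + (1)·(8) + (7)·(163) + (10)·(323) + (11)·(386) = 8622.

8622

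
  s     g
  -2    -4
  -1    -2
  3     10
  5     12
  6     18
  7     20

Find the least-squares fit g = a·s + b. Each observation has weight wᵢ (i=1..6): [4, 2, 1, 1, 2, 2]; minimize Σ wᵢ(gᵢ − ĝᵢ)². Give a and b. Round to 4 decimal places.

The normal equations are: 222·a + 24·b = 622;  24·a + 12·b = 78.
det = 222·12 − 24² = 2088.
a = (622·12 − 24·78)/2088 = 233/87; b = (222·78 − 24·622)/2088 = 199/174.

a = 2.6782, b = 1.1437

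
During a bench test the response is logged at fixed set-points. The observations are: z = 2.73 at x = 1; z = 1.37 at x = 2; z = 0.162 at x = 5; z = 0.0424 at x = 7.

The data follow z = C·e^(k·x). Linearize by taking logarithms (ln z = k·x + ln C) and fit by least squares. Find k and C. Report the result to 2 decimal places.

k = -0.70, C = 5.47

Let Y = ln z. Fitting Y = k·x + ln C by least squares:
Σx = 15.0000, Σ(x)² = 79.0000, Σln z = -3.6617, Σx·ln z = -29.5911.
Equations: 79.0000·k + 15.0000·ln C = -29.5911;  15.0000·k + 4·ln C = -3.6617.
Slope k = (n·Σx·ln z − Σx·Σln z)/(n·Σ(x)² − (Σx)²) = (4·-29.5911 − 15.0000·-3.6617)/91.0000 = -0.69714; ln C = (Σln z − k·Σx)/n = 1.69886, so C = exp(1.69886) = 5.46771.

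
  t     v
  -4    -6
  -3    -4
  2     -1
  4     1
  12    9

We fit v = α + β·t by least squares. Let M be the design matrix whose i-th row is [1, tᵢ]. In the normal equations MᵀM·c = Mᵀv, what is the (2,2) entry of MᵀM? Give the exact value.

189

Row 2 ↔ basis t, column 2 ↔ basis t, so (MᵀM)_{2,2} = Σᵢ (t)·(t) = (-4)·(-4) + (-3)·(-3) + (2)·(2) + (4)·(4) + (12)·(12) = 189.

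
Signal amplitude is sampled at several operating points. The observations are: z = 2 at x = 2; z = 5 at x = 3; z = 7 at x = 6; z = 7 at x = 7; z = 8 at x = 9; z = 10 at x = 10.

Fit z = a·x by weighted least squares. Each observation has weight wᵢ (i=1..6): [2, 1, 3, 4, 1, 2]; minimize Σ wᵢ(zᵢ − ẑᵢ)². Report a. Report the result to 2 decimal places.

a = 1.02

With design matrix A, AᵀWA = [[602]] and AᵀWz = [617]ᵀ.
Hence a = 617 / 602 ≈ 1.02492.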